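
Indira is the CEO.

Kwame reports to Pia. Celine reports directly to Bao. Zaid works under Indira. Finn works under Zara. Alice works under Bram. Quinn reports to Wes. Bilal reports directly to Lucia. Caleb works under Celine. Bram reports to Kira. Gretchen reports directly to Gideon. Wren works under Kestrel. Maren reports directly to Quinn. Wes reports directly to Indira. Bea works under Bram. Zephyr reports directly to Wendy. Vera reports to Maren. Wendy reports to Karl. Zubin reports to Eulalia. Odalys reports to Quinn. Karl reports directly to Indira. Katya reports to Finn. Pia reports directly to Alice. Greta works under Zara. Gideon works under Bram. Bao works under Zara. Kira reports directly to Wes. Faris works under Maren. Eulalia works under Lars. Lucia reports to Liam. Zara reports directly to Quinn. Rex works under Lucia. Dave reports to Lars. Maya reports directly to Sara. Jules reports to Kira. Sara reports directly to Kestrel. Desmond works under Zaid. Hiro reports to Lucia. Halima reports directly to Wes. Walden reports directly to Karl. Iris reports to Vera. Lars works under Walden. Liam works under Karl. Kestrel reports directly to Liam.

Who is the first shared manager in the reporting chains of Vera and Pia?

Wes

Vera's chain of managers is Maren, Quinn, Wes, Indira. Pia's chain of managers is Alice, Bram, Kira, Wes, Indira. The first manager that appears in both chains is Wes.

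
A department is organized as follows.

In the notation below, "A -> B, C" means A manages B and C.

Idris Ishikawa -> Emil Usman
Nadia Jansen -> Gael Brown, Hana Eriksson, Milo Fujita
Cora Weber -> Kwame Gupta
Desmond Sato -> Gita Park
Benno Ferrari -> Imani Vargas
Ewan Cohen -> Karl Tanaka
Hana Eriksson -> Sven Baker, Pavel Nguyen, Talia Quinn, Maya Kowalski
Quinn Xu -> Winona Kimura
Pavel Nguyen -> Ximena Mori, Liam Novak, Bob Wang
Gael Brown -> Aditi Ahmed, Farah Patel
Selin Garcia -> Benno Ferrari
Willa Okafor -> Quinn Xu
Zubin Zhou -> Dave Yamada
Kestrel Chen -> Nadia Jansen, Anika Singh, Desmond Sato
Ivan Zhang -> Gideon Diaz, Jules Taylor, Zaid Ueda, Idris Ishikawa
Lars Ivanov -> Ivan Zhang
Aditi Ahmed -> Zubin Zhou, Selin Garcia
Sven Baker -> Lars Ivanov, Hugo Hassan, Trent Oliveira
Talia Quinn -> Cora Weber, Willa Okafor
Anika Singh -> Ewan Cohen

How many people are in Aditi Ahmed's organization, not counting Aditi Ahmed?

5

Aditi Ahmed directly manages Zubin Zhou, Selin Garcia. Under Zubin Zhou: Dave Yamada (1). Under Selin Garcia: Benno Ferrari, Imani Vargas (2). So Aditi Ahmed's organization is 2 direct reports plus everyone under them: 2 + 3 = 5.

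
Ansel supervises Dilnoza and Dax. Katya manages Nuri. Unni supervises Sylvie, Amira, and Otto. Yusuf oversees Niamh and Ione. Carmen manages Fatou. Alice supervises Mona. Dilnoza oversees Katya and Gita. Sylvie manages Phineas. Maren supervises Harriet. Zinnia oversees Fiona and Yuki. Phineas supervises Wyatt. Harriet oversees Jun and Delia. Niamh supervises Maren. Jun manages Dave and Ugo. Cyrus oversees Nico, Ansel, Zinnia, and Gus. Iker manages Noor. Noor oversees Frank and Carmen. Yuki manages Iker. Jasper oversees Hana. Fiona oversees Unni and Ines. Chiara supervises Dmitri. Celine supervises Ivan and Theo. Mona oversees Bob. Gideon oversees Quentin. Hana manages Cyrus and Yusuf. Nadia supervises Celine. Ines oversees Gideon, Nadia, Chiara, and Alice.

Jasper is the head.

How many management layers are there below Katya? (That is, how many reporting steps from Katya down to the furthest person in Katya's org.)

The longest chain under Katya runs Katya → Nuri, which is 1 level below Katya.

1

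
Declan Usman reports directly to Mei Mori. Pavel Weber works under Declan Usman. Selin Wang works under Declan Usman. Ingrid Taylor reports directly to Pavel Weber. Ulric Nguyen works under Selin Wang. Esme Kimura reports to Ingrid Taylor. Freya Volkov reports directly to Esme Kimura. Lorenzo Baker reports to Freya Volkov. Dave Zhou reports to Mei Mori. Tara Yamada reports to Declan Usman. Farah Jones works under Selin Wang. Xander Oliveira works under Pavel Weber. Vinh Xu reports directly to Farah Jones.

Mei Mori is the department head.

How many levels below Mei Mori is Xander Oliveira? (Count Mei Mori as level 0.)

Chain from Xander Oliveira up to Mei Mori: Xander Oliveira → Pavel Weber → Declan Usman → Mei Mori. That is 3 steps up, so Xander Oliveira is 3 levels below Mei Mori.

3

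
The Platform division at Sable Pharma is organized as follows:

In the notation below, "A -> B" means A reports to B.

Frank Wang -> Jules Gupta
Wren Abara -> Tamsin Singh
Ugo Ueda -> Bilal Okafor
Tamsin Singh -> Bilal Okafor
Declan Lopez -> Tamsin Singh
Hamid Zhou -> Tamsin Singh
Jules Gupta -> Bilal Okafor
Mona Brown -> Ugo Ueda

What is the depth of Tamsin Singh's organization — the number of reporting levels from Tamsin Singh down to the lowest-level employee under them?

1

The longest chain under Tamsin Singh runs Tamsin Singh → Wren Abara, which is 1 level below Tamsin Singh.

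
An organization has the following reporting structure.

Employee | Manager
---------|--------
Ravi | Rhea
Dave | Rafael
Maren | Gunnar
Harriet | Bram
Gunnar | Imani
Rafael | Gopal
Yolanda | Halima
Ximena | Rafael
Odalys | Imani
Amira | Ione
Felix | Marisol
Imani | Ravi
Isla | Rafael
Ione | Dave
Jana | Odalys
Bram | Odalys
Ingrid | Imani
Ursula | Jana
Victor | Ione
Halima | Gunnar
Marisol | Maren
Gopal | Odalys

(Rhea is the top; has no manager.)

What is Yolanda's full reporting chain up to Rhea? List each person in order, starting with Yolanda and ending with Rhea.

Yolanda -> Halima -> Gunnar -> Imani -> Ravi -> Rhea

Yolanda reports to Halima. Halima reports to Gunnar. Gunnar reports to Imani. Imani reports to Ravi. Ravi reports to Rhea. Rhea is at the top.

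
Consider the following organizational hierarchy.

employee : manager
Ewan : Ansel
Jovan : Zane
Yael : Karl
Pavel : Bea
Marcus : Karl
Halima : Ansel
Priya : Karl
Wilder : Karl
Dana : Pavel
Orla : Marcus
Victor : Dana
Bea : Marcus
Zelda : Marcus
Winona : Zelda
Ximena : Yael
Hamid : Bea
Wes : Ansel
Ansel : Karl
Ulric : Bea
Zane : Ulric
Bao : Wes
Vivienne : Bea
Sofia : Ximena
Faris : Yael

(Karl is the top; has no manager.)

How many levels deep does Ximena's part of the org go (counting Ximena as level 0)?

1

The longest chain under Ximena runs Ximena → Sofia, which is 1 level below Ximena.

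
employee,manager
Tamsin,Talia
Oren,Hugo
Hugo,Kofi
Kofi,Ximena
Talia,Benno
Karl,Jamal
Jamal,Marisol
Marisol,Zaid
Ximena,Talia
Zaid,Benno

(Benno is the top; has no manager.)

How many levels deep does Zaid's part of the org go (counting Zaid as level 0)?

3

The longest chain under Zaid runs Zaid → Marisol → Jamal → Karl, which is 3 levels below Zaid.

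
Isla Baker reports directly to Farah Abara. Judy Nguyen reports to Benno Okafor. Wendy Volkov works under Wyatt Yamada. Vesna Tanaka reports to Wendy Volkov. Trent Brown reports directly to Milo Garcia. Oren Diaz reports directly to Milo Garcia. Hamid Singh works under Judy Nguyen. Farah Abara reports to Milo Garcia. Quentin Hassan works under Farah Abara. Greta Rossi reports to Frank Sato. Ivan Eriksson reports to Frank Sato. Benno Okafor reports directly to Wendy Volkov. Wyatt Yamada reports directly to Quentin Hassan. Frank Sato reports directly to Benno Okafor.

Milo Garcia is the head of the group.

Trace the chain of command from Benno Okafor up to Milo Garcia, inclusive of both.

Benno Okafor reports to Wendy Volkov. Wendy Volkov reports to Wyatt Yamada. Wyatt Yamada reports to Quentin Hassan. Quentin Hassan reports to Farah Abara. Farah Abara reports to Milo Garcia. Milo Garcia is at the top.

Benno Okafor -> Wendy Volkov -> Wyatt Yamada -> Quentin Hassan -> Farah Abara -> Milo Garcia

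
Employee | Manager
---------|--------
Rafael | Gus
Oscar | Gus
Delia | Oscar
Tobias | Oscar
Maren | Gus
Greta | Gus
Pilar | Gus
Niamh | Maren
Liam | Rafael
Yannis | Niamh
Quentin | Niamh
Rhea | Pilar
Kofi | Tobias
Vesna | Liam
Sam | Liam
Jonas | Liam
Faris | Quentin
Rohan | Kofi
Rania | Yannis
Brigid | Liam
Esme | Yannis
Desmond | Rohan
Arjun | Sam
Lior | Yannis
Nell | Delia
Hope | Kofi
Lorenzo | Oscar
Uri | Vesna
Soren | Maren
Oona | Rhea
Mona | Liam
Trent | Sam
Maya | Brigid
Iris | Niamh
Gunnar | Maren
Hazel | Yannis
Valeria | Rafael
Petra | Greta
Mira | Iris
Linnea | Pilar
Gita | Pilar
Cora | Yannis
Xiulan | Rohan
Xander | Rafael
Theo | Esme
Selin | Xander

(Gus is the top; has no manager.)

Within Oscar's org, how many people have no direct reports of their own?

5

The people in Oscar's organization with no one reporting to them are Lorenzo, Hope, Xiulan, Desmond, Nell. That is 5.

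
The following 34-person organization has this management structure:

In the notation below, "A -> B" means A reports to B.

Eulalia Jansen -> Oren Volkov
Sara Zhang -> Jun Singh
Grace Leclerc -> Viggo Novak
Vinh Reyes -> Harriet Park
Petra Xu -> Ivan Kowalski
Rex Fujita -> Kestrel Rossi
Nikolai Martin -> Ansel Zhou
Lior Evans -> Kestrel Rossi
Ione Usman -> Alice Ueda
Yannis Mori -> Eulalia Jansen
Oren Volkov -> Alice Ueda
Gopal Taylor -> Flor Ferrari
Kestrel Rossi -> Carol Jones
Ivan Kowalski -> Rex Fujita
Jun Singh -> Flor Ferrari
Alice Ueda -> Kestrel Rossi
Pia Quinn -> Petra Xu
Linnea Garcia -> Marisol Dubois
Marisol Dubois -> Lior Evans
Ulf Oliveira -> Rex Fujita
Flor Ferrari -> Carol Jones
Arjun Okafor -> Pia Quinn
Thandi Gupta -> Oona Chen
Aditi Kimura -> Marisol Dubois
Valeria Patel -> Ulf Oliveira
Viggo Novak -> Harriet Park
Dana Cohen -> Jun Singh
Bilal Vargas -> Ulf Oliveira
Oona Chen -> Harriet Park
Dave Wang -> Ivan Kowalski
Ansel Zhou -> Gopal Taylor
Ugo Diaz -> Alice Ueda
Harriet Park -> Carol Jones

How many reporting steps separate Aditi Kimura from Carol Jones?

4

Chain from Aditi Kimura up to Carol Jones: Aditi Kimura → Marisol Dubois → Lior Evans → Kestrel Rossi → Carol Jones. That is 4 steps up, so Aditi Kimura is 4 levels below Carol Jones.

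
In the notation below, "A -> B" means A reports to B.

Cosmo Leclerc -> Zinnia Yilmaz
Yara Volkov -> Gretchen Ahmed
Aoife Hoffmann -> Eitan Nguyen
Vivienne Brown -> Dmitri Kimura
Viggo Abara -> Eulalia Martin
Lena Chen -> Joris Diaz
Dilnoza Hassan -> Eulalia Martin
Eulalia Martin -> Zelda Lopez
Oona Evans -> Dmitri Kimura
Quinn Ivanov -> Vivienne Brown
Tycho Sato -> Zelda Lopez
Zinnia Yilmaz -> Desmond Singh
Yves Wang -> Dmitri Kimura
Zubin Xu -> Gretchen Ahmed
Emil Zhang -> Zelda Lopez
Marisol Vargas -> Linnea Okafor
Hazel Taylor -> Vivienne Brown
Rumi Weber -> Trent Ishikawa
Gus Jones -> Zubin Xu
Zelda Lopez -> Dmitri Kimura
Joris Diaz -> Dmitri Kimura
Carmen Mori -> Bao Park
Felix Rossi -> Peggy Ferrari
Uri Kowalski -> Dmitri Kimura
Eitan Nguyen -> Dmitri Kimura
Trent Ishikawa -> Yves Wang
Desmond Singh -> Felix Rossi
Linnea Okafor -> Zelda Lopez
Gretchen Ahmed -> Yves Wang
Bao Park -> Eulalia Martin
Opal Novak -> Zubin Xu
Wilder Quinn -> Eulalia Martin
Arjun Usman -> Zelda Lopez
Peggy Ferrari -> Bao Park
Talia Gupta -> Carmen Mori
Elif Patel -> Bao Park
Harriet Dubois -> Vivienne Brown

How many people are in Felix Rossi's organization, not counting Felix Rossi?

3

Felix Rossi directly manages Desmond Singh. Under Desmond Singh: Zinnia Yilmaz, Cosmo Leclerc (2). That's 3 in total.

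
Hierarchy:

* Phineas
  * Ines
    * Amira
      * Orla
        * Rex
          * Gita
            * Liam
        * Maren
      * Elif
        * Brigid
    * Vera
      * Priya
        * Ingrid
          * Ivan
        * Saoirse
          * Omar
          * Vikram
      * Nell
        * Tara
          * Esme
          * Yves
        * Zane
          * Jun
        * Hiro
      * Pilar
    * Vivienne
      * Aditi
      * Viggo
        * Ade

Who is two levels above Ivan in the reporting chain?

Priya

Ivan reports to Ingrid, and Ingrid reports to Priya. So Ivan's skip-level manager is Priya.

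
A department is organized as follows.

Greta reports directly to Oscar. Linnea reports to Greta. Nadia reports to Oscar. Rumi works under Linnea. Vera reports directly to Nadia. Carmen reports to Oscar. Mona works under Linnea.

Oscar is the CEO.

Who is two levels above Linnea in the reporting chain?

Oscar

Linnea reports to Greta, and Greta reports to Oscar. So Linnea's skip-level manager is Oscar.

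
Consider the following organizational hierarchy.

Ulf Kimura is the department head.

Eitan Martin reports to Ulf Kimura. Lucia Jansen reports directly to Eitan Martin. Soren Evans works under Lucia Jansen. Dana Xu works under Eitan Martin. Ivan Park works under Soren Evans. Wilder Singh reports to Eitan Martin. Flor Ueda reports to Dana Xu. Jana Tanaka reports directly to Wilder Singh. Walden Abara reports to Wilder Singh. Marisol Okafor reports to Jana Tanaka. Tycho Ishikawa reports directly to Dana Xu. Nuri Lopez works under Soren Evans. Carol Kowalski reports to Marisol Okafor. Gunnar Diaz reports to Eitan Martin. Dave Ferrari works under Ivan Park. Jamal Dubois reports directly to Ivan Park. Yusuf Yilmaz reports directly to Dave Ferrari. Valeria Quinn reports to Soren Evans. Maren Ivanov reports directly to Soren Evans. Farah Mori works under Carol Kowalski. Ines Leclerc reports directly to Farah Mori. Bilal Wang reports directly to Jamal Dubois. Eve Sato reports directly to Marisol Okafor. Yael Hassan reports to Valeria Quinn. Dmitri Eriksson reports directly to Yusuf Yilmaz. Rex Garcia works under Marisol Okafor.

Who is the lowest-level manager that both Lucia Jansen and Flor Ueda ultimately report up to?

Lucia Jansen's chain of managers is Eitan Martin, Ulf Kimura. Flor Ueda's chain of managers is Dana Xu, Eitan Martin, Ulf Kimura. The first manager that appears in both chains is Eitan Martin.

Eitan Martin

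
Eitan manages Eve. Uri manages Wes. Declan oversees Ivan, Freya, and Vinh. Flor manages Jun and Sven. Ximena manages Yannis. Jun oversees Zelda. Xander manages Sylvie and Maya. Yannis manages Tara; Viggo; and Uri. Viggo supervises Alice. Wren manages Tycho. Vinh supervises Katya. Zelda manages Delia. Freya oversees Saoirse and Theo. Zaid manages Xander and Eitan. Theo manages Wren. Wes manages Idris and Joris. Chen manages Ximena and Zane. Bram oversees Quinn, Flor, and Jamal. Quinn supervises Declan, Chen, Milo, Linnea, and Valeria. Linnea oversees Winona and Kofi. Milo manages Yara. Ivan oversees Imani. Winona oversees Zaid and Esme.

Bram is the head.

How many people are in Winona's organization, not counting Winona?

Winona directly manages Zaid, Esme. Under Zaid: Eitan, Eve, Xander, Maya, Sylvie (5). Esme has no reports. So Winona's organization is 2 direct reports plus everyone under them: 6 + 1 = 7.

7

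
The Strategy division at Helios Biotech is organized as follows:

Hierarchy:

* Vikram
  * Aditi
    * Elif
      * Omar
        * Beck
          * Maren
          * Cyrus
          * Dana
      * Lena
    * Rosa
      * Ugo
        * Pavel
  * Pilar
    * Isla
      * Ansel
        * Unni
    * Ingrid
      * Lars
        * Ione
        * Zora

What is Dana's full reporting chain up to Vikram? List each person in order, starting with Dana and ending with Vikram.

Dana -> Beck -> Omar -> Elif -> Aditi -> Vikram

Dana reports to Beck. Beck reports to Omar. Omar reports to Elif. Elif reports to Aditi. Aditi reports to Vikram. Vikram is at the top.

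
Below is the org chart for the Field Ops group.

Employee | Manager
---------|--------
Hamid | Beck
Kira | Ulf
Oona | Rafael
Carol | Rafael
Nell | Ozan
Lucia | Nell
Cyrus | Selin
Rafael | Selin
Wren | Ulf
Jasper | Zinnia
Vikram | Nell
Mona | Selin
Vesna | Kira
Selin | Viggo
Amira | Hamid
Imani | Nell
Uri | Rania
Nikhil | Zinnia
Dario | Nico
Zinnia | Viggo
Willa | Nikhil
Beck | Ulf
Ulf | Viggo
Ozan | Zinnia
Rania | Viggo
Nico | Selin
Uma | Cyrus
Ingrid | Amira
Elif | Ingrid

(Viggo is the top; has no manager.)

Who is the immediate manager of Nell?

Nell reports directly to Ozan.

Ozan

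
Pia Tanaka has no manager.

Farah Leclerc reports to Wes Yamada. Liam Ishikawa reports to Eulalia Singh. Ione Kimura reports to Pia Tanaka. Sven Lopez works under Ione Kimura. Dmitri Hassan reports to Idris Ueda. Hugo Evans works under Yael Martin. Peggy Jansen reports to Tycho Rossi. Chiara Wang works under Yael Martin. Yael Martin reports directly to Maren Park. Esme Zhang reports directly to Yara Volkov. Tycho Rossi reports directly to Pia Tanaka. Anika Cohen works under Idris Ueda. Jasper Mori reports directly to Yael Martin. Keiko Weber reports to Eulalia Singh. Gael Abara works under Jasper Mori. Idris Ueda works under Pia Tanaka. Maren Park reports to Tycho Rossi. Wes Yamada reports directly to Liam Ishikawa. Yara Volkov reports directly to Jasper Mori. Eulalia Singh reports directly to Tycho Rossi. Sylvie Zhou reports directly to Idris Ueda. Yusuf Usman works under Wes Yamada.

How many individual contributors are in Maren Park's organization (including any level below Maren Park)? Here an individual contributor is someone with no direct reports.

The people in Maren Park's organization with no one reporting to them are Chiara Wang, Hugo Evans, Gael Abara, Esme Zhang. That is 4.

4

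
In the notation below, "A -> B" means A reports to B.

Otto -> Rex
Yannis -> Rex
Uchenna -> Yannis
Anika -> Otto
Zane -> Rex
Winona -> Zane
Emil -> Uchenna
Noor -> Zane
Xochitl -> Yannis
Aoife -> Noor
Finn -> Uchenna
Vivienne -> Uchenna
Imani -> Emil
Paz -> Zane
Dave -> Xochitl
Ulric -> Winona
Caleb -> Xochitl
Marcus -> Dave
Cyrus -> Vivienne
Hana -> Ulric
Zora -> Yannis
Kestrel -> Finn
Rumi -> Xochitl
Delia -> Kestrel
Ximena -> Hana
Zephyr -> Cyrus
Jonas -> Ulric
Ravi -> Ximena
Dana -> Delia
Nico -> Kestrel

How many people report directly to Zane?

Zane directly manages Winona, Noor, Paz. That is 3 direct reports.

3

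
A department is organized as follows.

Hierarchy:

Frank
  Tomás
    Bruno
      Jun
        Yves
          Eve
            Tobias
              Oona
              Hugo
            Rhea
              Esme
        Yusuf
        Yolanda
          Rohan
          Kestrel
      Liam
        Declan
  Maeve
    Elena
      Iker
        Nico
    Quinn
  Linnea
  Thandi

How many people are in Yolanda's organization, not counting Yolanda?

2

Yolanda directly manages Rohan, Kestrel. Rohan has no reports. Kestrel has no reports. So Yolanda's organization is 2 direct reports plus everyone under them: 1 + 1 = 2.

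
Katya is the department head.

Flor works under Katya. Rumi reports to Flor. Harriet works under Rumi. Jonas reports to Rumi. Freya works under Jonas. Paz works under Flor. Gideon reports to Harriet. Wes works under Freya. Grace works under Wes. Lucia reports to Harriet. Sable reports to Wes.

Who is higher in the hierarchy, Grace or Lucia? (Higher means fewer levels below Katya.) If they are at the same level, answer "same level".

Lucia

Grace is 6 levels below Katya; Lucia is 4. Lucia is higher.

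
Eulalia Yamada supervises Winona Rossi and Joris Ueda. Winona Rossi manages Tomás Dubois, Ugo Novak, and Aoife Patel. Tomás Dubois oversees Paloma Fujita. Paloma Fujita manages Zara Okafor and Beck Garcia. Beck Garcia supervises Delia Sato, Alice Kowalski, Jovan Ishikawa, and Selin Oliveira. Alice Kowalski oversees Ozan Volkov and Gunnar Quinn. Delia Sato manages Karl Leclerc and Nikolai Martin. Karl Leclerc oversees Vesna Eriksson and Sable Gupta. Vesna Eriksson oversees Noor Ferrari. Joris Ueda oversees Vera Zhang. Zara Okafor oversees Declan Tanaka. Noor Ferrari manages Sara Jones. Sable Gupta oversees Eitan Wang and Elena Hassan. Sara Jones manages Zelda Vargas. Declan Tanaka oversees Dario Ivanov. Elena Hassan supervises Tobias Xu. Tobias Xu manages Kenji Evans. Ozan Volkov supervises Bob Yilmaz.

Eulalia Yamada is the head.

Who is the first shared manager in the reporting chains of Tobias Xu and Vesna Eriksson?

Tobias Xu's chain of managers is Elena Hassan, Sable Gupta, Karl Leclerc, Delia Sato, Beck Garcia, Paloma Fujita, Tomás Dubois, Winona Rossi, Eulalia Yamada. Vesna Eriksson's chain of managers is Karl Leclerc, Delia Sato, Beck Garcia, Paloma Fujita, Tomás Dubois, Winona Rossi, Eulalia Yamada. The first manager that appears in both chains is Karl Leclerc.

Karl Leclerc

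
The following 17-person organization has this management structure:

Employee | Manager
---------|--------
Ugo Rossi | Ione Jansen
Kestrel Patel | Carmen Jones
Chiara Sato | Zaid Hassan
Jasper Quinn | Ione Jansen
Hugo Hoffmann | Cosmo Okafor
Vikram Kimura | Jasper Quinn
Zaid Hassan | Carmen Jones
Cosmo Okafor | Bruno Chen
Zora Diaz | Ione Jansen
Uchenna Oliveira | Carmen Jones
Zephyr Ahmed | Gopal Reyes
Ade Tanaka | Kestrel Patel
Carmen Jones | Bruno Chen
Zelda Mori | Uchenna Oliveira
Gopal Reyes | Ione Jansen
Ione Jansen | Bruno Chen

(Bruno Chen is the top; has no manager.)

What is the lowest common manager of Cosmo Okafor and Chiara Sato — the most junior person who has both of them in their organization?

Bruno Chen

Cosmo Okafor's chain of managers is Bruno Chen. Chiara Sato's chain of managers is Zaid Hassan, Carmen Jones, Bruno Chen. The first manager that appears in both chains is Bruno Chen.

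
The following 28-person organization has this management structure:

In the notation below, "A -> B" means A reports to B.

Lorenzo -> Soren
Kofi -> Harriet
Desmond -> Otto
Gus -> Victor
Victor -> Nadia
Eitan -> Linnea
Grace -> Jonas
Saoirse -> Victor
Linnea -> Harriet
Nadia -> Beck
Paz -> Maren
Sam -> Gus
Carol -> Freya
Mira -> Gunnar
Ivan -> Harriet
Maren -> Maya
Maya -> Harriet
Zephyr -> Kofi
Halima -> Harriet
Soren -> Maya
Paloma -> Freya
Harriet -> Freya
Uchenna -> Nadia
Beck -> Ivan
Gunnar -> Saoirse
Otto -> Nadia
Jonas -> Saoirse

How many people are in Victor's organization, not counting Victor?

Victor directly manages Saoirse, Gus. Under Saoirse: Gunnar, Mira, Jonas, Grace (4). Under Gus: Sam (1). So Victor's organization is 2 direct reports plus everyone under them: 5 + 2 = 7.

7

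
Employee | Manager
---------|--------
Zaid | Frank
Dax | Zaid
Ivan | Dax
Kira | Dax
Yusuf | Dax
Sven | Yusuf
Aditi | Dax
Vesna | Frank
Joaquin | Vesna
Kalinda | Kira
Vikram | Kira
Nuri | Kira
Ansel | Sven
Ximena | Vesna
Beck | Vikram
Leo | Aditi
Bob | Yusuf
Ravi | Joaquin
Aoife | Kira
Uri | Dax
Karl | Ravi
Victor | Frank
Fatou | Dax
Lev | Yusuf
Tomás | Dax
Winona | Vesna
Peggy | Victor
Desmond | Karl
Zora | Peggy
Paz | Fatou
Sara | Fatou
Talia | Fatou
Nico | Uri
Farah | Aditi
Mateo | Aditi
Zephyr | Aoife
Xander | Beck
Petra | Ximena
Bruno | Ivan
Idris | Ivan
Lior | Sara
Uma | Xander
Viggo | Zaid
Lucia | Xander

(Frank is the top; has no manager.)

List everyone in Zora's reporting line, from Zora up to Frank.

Zora -> Peggy -> Victor -> Frank

Zora reports to Peggy. Peggy reports to Victor. Victor reports to Frank. Frank is at the top.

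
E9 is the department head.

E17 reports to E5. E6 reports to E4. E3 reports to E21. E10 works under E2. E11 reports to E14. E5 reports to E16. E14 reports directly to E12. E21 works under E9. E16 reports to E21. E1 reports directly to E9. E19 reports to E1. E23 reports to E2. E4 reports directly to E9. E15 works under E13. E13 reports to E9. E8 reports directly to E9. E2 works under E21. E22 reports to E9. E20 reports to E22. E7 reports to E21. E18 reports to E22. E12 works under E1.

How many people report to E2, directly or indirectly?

E2 directly manages E23, E10. E23 has no reports. E10 has no reports. So E2's organization is 2 direct reports plus everyone under them: 1 + 1 = 2.

2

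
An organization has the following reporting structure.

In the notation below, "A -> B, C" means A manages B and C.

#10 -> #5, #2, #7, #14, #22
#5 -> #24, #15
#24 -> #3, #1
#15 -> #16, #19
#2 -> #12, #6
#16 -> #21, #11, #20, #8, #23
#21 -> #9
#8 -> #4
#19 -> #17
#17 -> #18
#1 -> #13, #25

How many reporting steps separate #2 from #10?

1

Chain from #2 up to #10: #2 → #10. That is 1 step up, so #2 is 1 level below #10.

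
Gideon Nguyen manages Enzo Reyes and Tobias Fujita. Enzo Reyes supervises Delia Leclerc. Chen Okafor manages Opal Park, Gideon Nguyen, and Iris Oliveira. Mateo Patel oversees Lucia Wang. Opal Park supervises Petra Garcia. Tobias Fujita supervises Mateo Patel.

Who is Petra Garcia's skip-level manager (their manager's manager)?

Chen Okafor

Petra Garcia reports to Opal Park, and Opal Park reports to Chen Okafor. So Petra Garcia's skip-level manager is Chen Okafor.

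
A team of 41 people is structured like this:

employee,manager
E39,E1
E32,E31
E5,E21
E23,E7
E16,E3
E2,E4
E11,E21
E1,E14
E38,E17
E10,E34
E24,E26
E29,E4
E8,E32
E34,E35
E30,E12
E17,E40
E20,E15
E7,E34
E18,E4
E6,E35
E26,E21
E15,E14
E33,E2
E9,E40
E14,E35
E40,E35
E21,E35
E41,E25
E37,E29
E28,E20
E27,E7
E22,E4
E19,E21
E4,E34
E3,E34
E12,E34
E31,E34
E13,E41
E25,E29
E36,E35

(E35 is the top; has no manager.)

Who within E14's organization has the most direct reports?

E14

Direct-report counts within E14's organization: E14 has 2; E1 has 1; E15 has 1; E20 has 1. The largest is 2, held by E14.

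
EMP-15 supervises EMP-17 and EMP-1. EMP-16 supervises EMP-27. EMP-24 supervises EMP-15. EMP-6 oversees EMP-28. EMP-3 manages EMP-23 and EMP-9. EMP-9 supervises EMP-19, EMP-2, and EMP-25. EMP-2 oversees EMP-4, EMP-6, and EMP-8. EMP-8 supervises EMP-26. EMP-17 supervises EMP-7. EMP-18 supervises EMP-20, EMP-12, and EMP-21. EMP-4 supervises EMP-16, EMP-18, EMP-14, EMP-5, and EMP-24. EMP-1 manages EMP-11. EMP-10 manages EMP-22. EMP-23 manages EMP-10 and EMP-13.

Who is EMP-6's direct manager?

EMP-2

EMP-6 reports directly to EMP-2.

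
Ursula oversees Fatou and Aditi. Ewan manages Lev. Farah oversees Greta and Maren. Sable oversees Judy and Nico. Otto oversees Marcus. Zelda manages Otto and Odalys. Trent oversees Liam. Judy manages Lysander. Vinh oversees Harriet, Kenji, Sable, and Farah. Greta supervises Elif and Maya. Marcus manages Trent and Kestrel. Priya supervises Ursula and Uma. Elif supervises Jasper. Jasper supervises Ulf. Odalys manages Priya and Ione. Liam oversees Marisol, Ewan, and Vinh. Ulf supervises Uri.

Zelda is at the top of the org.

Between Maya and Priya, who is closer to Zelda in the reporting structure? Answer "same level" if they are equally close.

Priya

Maya is 8 levels below Zelda; Priya is 2. Priya is higher.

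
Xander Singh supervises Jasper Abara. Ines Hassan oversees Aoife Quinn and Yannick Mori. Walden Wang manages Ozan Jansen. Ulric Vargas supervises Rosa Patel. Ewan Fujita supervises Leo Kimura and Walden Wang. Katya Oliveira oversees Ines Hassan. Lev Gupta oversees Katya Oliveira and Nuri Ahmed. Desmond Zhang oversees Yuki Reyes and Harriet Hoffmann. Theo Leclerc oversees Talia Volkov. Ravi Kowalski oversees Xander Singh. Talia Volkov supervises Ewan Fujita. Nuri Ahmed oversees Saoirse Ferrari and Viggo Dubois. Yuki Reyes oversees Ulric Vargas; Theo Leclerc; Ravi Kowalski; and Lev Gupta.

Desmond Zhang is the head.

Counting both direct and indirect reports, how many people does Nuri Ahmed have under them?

2

Nuri Ahmed directly manages Viggo Dubois, Saoirse Ferrari. Viggo Dubois has no reports. Saoirse Ferrari has no reports. So Nuri Ahmed's organization is 2 direct reports plus everyone under them: 1 + 1 = 2.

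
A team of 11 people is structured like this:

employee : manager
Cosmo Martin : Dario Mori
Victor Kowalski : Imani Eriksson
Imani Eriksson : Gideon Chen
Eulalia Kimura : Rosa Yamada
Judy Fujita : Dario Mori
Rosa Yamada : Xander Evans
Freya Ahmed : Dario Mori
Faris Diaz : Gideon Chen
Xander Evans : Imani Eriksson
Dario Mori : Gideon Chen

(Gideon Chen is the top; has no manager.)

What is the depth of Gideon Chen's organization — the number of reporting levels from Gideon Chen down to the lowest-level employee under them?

4

The longest chain under Gideon Chen runs Gideon Chen → Imani Eriksson → Xander Evans → Rosa Yamada → Eulalia Kimura, which is 4 levels below Gideon Chen.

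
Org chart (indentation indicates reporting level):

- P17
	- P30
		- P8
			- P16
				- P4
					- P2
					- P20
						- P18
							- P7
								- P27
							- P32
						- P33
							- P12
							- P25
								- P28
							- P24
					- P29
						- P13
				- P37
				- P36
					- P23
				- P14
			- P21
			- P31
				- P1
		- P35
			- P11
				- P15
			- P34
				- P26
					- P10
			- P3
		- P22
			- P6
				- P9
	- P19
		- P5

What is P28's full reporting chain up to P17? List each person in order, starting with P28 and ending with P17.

P28 reports to P25. P25 reports to P33. P33 reports to P20. P20 reports to P4. P4 reports to P16. P16 reports to P8. P8 reports to P30. P30 reports to P17. P17 is at the top.

P28 -> P25 -> P33 -> P20 -> P4 -> P16 -> P8 -> P30 -> P17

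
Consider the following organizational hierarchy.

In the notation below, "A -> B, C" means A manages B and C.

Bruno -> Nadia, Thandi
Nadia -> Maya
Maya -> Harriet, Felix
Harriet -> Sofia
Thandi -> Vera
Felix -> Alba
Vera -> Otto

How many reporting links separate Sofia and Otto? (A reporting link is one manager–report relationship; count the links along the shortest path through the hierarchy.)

Sofia is 4 levels below Bruno, and Otto is 3 levels below Bruno (their lowest common manager). The shortest path runs up from Sofia to Bruno and back down to Otto: 4 + 3 = 7 links.

7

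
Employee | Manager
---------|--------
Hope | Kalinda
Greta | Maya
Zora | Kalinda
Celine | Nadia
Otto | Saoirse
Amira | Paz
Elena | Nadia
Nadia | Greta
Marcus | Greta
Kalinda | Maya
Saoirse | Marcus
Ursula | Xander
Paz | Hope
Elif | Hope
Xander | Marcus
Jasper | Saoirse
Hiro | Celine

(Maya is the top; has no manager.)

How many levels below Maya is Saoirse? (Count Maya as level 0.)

3

Chain from Saoirse up to Maya: Saoirse → Marcus → Greta → Maya. That is 3 steps up, so Saoirse is 3 levels below Maya.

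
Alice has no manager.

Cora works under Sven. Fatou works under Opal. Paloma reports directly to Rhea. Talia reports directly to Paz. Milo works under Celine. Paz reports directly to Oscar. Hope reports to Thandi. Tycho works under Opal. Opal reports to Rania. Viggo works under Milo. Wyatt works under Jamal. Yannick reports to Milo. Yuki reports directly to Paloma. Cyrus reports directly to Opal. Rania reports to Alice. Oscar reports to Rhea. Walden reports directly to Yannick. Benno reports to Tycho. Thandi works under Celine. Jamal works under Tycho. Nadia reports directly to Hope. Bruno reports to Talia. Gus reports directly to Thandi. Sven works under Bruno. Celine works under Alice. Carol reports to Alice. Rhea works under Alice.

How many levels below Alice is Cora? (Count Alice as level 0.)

Chain from Cora up to Alice: Cora → Sven → Bruno → Talia → Paz → Oscar → Rhea → Alice. That is 7 steps up, so Cora is 7 levels below Alice.

7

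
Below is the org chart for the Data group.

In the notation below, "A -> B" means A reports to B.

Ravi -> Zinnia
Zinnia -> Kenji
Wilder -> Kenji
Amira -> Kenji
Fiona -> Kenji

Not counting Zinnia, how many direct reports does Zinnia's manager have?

3

Zinnia reports to Kenji. Kenji's other direct reports are Fiona, Wilder, Amira — 3 peers.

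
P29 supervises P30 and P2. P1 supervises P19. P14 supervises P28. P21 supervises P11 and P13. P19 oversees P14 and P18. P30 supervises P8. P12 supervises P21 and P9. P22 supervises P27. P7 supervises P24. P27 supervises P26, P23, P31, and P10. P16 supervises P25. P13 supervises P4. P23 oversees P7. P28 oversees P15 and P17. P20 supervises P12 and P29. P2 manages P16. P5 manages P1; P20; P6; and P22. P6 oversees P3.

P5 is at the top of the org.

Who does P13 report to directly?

P21

P13 reports directly to P21.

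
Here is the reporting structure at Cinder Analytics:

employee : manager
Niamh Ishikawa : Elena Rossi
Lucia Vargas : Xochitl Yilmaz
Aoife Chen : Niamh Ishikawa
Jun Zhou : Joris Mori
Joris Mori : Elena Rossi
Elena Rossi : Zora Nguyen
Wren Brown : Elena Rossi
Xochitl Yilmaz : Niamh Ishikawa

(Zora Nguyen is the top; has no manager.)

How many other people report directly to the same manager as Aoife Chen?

Aoife Chen reports to Niamh Ishikawa. Niamh Ishikawa's other direct reports are Xochitl Yilmaz — 1 peer.

1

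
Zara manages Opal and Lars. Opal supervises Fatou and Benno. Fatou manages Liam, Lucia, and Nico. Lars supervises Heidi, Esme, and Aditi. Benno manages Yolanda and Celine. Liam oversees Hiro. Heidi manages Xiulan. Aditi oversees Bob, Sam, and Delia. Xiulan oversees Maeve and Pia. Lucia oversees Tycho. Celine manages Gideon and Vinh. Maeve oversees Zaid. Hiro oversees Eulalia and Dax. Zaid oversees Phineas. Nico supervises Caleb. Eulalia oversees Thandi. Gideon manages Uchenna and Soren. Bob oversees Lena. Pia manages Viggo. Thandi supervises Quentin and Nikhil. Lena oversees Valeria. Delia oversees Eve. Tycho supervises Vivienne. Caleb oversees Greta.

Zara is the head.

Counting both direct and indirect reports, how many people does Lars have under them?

Lars directly manages Heidi, Esme, Aditi. Under Heidi: Xiulan, Pia, Viggo, Maeve, Zaid, Phineas (6). Esme has no reports. Under Aditi: Delia, Eve, Sam, Bob, Lena, Valeria (6). So Lars's organization is 3 direct reports plus everyone under them: 7 + 1 + 7 = 15.

15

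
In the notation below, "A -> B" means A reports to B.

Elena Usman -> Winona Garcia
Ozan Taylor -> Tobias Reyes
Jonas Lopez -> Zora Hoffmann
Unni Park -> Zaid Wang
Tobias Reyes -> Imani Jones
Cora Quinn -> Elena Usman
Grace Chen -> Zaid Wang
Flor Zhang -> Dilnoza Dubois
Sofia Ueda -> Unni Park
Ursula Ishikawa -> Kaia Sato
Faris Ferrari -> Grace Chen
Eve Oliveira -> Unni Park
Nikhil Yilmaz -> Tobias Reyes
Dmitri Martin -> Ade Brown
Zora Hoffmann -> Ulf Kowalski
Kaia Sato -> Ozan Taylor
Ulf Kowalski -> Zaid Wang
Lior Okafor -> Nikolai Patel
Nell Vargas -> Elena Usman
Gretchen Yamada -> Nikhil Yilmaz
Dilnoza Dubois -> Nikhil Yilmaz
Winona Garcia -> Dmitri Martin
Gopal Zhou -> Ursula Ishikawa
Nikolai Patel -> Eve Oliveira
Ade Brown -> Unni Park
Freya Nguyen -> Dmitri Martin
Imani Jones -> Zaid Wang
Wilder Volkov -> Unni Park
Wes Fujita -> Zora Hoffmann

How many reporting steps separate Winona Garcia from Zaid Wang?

Chain from Winona Garcia up to Zaid Wang: Winona Garcia → Dmitri Martin → Ade Brown → Unni Park → Zaid Wang. That is 4 steps up, so Winona Garcia is 4 levels below Zaid Wang.

4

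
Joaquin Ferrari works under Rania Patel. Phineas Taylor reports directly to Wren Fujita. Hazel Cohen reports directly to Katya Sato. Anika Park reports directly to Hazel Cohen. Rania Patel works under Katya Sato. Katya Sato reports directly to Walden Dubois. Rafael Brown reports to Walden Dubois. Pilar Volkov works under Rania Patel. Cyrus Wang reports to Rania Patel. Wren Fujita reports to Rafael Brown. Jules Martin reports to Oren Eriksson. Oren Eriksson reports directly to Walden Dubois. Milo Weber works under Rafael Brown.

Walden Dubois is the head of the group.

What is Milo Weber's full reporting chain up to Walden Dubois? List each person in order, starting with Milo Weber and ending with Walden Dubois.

Milo Weber -> Rafael Brown -> Walden Dubois

Milo Weber reports to Rafael Brown. Rafael Brown reports to Walden Dubois. Walden Dubois is at the top.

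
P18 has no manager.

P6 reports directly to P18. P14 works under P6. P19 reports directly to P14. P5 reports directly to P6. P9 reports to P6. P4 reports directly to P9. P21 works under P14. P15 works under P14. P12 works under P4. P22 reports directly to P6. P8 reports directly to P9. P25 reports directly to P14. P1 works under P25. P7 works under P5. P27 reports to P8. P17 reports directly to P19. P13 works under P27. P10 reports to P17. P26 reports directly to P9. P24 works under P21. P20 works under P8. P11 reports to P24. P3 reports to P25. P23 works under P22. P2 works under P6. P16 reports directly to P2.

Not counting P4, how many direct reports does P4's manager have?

2

P4 reports to P9. P9's other direct reports are P8, P26 — 2 peers.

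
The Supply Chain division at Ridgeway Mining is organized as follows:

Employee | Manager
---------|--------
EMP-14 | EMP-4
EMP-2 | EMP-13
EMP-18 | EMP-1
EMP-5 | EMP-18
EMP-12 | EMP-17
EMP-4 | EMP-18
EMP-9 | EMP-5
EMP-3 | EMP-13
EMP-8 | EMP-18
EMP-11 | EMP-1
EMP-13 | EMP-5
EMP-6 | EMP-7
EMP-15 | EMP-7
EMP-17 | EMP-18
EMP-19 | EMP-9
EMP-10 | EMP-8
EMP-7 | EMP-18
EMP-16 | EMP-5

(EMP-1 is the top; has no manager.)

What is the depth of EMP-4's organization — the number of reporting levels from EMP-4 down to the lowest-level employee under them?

The longest chain under EMP-4 runs EMP-4 → EMP-14, which is 1 level below EMP-4.

1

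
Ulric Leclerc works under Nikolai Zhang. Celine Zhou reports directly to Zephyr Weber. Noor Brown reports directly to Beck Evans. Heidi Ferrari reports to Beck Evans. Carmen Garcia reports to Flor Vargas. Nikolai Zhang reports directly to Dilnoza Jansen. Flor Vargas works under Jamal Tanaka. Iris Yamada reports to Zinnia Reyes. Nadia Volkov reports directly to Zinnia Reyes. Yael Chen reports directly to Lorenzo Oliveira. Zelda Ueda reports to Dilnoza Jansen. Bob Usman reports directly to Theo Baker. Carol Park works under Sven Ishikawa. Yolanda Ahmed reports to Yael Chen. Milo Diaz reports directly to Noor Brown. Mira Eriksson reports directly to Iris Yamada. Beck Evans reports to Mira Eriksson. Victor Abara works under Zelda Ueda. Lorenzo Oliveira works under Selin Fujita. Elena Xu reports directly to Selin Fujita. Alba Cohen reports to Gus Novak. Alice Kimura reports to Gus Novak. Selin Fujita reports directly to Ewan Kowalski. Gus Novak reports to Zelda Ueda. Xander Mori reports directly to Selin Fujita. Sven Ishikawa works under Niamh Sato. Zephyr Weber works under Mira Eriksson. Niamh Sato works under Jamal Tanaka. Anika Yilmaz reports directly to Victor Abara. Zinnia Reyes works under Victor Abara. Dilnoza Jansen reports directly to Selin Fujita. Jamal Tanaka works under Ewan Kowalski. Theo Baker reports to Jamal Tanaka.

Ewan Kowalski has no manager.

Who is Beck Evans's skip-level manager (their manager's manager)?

Iris Yamada

Beck Evans reports to Mira Eriksson, and Mira Eriksson reports to Iris Yamada. So Beck Evans's skip-level manager is Iris Yamada.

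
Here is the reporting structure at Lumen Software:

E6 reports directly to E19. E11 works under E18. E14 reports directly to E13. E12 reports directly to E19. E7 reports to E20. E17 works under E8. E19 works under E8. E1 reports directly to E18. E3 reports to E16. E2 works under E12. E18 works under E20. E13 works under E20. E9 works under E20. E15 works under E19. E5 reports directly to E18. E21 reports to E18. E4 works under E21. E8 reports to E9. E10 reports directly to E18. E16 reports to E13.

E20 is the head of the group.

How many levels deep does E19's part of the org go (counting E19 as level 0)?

The longest chain under E19 runs E19 → E12 → E2, which is 2 levels below E19.

2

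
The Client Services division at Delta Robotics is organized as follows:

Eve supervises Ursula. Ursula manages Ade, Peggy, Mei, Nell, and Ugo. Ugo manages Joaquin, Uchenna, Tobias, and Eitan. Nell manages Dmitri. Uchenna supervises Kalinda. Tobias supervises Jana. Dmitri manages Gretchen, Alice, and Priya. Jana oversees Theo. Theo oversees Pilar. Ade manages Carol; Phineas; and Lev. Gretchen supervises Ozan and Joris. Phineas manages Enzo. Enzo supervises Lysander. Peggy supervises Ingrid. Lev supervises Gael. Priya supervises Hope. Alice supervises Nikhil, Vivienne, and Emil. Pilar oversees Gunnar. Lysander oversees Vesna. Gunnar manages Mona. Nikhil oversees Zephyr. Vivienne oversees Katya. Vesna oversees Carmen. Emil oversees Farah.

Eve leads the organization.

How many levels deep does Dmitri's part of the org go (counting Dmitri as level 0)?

3

The longest chain under Dmitri runs Dmitri → Alice → Emil → Farah, which is 3 levels below Dmitri.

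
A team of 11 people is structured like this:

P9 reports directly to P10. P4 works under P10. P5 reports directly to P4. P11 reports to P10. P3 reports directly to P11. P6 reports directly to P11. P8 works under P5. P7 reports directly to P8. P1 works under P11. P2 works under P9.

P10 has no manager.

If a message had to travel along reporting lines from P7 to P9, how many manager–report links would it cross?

P7 is 4 levels below P10, and P9 is 1 level below P10 (their lowest common manager). The shortest path runs up from P7 to P10 and back down to P9: 4 + 1 = 5 links.

5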